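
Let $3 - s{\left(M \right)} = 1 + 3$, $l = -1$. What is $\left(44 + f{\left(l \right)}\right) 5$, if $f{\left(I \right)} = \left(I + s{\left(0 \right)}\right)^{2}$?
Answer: $240$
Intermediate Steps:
$s{\left(M \right)} = -1$ ($s{\left(M \right)} = 3 - \left(1 + 3\right) = 3 - 4 = -1$)
$f{\left(I \right)} = \left(-1 + I\right)^{2}$ ($f{\left(I \right)} = \left(I - 1\right)^{2} = \left(-1 + I\right)^{2}$)
$\left(44 + f{\left(l \right)}\right) 5 = \left(44 + \left(-1 - 1\right)^{2}\right) 5 = \left(44 + \left(-2\right)^{2}\right) 5 = \left(44 + 4\right) 5 = 48 \cdot 5 = 240$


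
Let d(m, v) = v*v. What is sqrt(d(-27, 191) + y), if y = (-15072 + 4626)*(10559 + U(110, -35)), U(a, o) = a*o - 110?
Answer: I*sqrt(68896673) ≈ 8300.4*I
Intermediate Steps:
d(m, v) = v**2
U(a, o) = -110 + a*o
y = -68933154 (y = (-15072 + 4626)*(10559 + (-110 + 110*(-35))) = -10446*(10559 + (-110 - 3850)) = -10446*(10559 - 3960) = -10446*6599 = -68933154)
sqrt(d(-27, 191) + y) = sqrt(191**2 - 68933154) = sqrt(36481 - 68933154) = sqrt(-68896673) = I*sqrt(68896673)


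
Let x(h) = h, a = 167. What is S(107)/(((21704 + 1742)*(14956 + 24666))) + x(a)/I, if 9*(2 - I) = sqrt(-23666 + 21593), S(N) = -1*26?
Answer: 4188759140321/371126476094 + 501*I*sqrt(2073)/799 ≈ 11.287 + 28.549*I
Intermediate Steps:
S(N) = -26
I = 2 - I*sqrt(2073)/9 (I = 2 - sqrt(-23666 + 21593)/9 = 2 - I*sqrt(2073)/9 ≈ 2.0 - 5.0589*I)
S(107)/(((21704 + 1742)*(14956 + 24666))) + x(a)/I = -26*1/((14956 + 24666)*(21704 + 1742)) + 167/(2 - I*sqrt(2073)/9) = -26/(23446*39622) + 167/(2 - I*sqrt(2073)/9) = -26/928977412 + 167/(2 - I*sqrt(2073)/9) = -26*1/928977412 + 167/(2 - I*sqrt(2073)/9) = -13/464488706 + 167/(2 - I*sqrt(2073)/9)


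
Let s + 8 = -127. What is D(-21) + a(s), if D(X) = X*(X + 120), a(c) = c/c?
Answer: -2078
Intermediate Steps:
s = -135 (s = -8 - 127 = -135)
a(c) = 1
D(X) = X*(120 + X)
D(-21) + a(s) = -21*(120 - 21) + 1 = -21*99 + 1 = -2079 + 1 = -2078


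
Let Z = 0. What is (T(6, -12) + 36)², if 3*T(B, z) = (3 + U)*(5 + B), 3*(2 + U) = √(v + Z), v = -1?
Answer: 127328/81 + 2618*I/27 ≈ 1572.0 + 96.963*I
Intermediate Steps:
U = -2 + I/3 (U = -2 + √(-1 + 0)/3 = -2 + √(-1)/3 = -2 + I/3 ≈ -2.0 + 0.33333*I)
T(B, z) = (1 + I/3)*(5 + B)/3 (T(B, z) = ((3 + (-2 + I/3))*(5 + B))/3 = ((1 + I/3)*(5 + B))/3 = (1 + I/3)*(5 + B)/3)
(T(6, -12) + 36)² = ((5/3 + 5*I/9 + (⅑)*6*(3 + I)) + 36)² = ((5/3 + 5*I/9 + (2 + 2*I/3)) + 36)² = ((11/3 + 11*I/9) + 36)² = (119/3 + 11*I/9)²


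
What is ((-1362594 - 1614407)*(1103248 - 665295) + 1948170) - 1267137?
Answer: -1303785837920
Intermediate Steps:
((-1362594 - 1614407)*(1103248 - 665295) + 1948170) - 1267137 = (-2977001*437953 + 1948170) - 1267137 = (-1303786518953 + 1948170) - 1267137 = -1303784570783 - 1267137 = -1303785837920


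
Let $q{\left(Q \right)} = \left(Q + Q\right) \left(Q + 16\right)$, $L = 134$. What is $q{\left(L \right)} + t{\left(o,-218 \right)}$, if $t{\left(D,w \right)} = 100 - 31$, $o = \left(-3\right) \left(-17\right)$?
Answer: $40269$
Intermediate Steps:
$q{\left(Q \right)} = 2 Q \left(16 + Q\right)$
$o = 51$
$t{\left(D,w \right)} = 69$ ($t{\left(D,w \right)} = 100 - 31 = 69$)
$q{\left(L \right)} + t{\left(o,-218 \right)} = 2 \cdot 134 \left(16 + 134\right) + 69 = 2 \cdot 134 \cdot 150 + 69 = 40200 + 69 = 40269$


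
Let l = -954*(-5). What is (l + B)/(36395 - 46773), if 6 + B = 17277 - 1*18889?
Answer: -1576/5189 ≈ -0.30372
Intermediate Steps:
l = 4770
B = -1618 (B = -6 + (17277 - 1*18889) = -6 + (17277 - 18889) = -6 - 1612 = -1618)
(l + B)/(36395 - 46773) = (4770 - 1618)/(36395 - 46773) = 3152/(-10378) = 3152*(-1/10378) = -1576/5189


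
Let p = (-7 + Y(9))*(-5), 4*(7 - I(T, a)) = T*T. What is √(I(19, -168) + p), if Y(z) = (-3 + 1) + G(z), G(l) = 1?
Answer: I*√173/2 ≈ 6.5765*I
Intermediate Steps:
Y(z) = -1 (Y(z) = (-3 + 1) + 1 = -2 + 1 = -1)
I(T, a) = 7 - T²/4 (I(T, a) = 7 - T*T/4 = 7 - T²/4)
p = 40 (p = (-7 - 1)*(-5) = -8*(-5) = 40)
√(I(19, -168) + p) = √((7 - ¼*19²) + 40) = √((7 - ¼*361) + 40) = √((7 - 361/4) + 40) = √(-333/4 + 40) = √(-173/4) = I*√173/2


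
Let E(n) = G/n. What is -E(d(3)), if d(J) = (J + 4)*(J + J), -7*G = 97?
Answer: 97/294 ≈ 0.32993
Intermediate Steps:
G = -97/7 (G = -1/7*97 = -97/7 ≈ -13.857)
d(J) = 2*J*(4 + J) (d(J) = (4 + J)*(2*J) = 2*J*(4 + J))
E(n) = -97/(7*n)
-E(d(3)) = -(-97)/(7*(2*3*(4 + 3))) = -(-97)/(7*(2*3*7)) = -(-97)/(7*42) = -1*(-97/294) = 97/294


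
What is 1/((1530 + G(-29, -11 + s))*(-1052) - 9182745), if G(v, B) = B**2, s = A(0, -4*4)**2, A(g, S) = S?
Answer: -1/73938605 ≈ -1.3525e-8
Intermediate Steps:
s = 256 (s = (-4*4)**2 = (-16)**2 = 256)
1/((1530 + G(-29, -11 + s))*(-1052) - 9182745) = 1/((1530 + (-11 + 256)**2)*(-1052) - 9182745) = 1/((1530 + 245**2)*(-1052) - 9182745) = 1/((1530 + 60025)*(-1052) - 9182745) = 1/(61555*(-1052) - 9182745) = 1/(-64755860 - 9182745) = 1/(-73938605) = -1/73938605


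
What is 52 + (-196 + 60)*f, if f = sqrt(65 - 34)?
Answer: 52 - 136*sqrt(31) ≈ -705.22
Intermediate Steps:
f = sqrt(31) ≈ 5.5678
52 + (-196 + 60)*f = 52 + (-196 + 60)*sqrt(31) = 52 - 136*sqrt(31)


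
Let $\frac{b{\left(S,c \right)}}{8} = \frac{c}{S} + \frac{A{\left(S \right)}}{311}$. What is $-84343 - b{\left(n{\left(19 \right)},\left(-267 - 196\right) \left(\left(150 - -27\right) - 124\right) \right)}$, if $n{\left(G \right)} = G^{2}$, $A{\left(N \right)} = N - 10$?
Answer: $- \frac{9409233609}{112271} \approx -83808.0$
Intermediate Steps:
$A{\left(N \right)} = -10 + N$ ($A{\left(N \right)} = N - 10 = -10 + N$)
$b{\left(S,c \right)} = - \frac{80}{311} + \frac{8 S}{311} + \frac{8 c}{S}$ ($b{\left(S,c \right)} = 8 \left(\frac{c}{S} + \frac{-10 + S}{311}\right) = 8 \left(\frac{c}{S} + \left(-10 + S\right) \frac{1}{311}\right) = 8 \left(\frac{c}{S} + \left(- \frac{10}{311} + \frac{S}{311}\right)\right) = 8 \left(- \frac{10}{311} + \frac{S}{311} + \frac{c}{S}\right) = - \frac{80}{311} + \frac{8 S}{311} + \frac{8 c}{S}$)
$-84343 - b{\left(n{\left(19 \right)},\left(-267 - 196\right) \left(\left(150 - -27\right) - 124\right) \right)} = -84343 - \frac{8 \left(311 \left(-267 - 196\right) \left(\left(150 - -27\right) - 124\right) + 19^{2} \left(-10 + 19^{2}\right)\right)}{311 \cdot 19^{2}} = -84343 - \frac{8 \left(311 \left(- 463 \left(\left(150 + 27\right) - 124\right)\right) + 361 \left(-10 + 361\right)\right)}{311 \cdot 361} = -84343 - \frac{8}{311} \cdot \frac{1}{361} \left(311 \left(- 463 \left(177 - 124\right)\right) + 361 \cdot 351\right) = -84343 - \frac{8}{311} \cdot \frac{1}{361} \left(311 \left(\left(-463\right) 53\right) + 126711\right) = -84343 - \frac{8}{311} \cdot \frac{1}{361} \left(311 \left(-24539\right) + 126711\right) = -84343 - \frac{8}{311} \cdot \frac{1}{361} \left(-7631629 + 126711\right) = -84343 - \frac{8}{311} \cdot \frac{1}{361} \left(-7504918\right) = -84343 - - \frac{60039344}{112271} = -84343 + \frac{60039344}{112271} = - \frac{9409233609}{112271}$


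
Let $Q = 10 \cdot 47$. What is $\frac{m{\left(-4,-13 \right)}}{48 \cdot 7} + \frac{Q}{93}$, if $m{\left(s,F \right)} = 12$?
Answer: $\frac{13253}{2604} \approx 5.0895$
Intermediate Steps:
$Q = 470$
$\frac{m{\left(-4,-13 \right)}}{48 \cdot 7} + \frac{Q}{93} = \frac{12}{48 \cdot 7} + \frac{470}{93} = \frac{12}{336} + 470 \cdot \frac{1}{93} = 12 \cdot \frac{1}{336} + \frac{470}{93} = \frac{1}{28} + \frac{470}{93} = \frac{13253}{2604}$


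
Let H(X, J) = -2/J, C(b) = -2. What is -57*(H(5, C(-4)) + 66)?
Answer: -3819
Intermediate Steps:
-57*(H(5, C(-4)) + 66) = -57*(-2/(-2) + 66) = -57*(-2*(-1/2) + 66) = -57*(1 + 66) = -57*67 = -3819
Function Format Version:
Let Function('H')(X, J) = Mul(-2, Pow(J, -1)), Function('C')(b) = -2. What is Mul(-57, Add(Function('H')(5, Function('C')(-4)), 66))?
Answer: -3819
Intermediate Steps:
Mul(-57, Add(Function('H')(5, Function('C')(-4)), 66)) = Mul(-57, Add(Mul(-2, Pow(-2, -1)), 66)) = Mul(-57, Add(Mul(-2, Rational(-1, 2)), 66)) = Mul(-57, Add(1, 66)) = Mul(-57, 67) = -3819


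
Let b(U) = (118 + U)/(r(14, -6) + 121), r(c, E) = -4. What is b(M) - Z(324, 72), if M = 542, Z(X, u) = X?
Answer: -12416/39 ≈ -318.36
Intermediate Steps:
b(U) = 118/117 + U/117 (b(U) = (118 + U)/(-4 + 121) = (118 + U)/117 = (118 + U)*(1/117) = 118/117 + U/117)
b(M) - Z(324, 72) = (118/117 + (1/117)*542) - 1*324 = (118/117 + 542/117) - 324 = 220/39 - 324 = -12416/39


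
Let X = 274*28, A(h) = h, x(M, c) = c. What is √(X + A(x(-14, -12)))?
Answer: 2*√1915 ≈ 87.521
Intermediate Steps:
X = 7672
√(X + A(x(-14, -12))) = √(7672 - 12) = √7660 = 2*√1915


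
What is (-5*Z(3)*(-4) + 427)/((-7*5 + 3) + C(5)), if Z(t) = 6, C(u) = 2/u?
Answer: -2735/158 ≈ -17.310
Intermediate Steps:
(-5*Z(3)*(-4) + 427)/((-7*5 + 3) + C(5)) = (-5*6*(-4) + 427)/((-7*5 + 3) + 2/5) = (-30*(-4) + 427)/((-35 + 3) + 2*(1/5)) = (120 + 427)/(-32 + 2/5) = 547/(-158/5) = 547*(-5/158) = -2735/158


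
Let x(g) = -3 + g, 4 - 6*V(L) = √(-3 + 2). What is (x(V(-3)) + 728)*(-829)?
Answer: -1804733/3 + 829*I/6 ≈ -6.0158e+5 + 138.17*I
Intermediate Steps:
V(L) = ⅔ - I/6 (V(L) = ⅔ - √(-3 + 2)/6 = ⅔ - I/6)
(x(V(-3)) + 728)*(-829) = ((-3 + (⅔ - I/6)) + 728)*(-829) = ((-7/3 - I/6) + 728)*(-829) = (2177/3 - I/6)*(-829) = -1804733/3 + 829*I/6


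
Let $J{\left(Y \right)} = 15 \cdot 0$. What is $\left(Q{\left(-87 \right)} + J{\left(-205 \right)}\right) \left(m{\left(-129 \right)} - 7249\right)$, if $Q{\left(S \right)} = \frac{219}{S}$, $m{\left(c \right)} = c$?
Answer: $\frac{538594}{29} \approx 18572.0$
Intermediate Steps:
$J{\left(Y \right)} = 0$
$\left(Q{\left(-87 \right)} + J{\left(-205 \right)}\right) \left(m{\left(-129 \right)} - 7249\right) = \left(\frac{219}{-87} + 0\right) \left(-129 - 7249\right) = \left(219 \left(- \frac{1}{87}\right) + 0\right) \left(-129 - 7249\right) = \left(- \frac{73}{29} + 0\right) \left(-7378\right) = \left(- \frac{73}{29}\right) \left(-7378\right) = \frac{538594}{29}$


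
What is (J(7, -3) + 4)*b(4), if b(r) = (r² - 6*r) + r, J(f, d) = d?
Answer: -4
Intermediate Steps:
b(r) = r² - 5*r
(J(7, -3) + 4)*b(4) = (-3 + 4)*(4*(-5 + 4)) = 1*(4*(-1)) = 1*(-4) = -4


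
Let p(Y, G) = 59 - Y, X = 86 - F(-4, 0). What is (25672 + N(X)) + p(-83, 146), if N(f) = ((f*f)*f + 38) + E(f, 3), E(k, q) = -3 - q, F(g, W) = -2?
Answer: 707318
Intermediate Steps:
X = 88 (X = 86 - 1*(-2) = 86 + 2 = 88)
N(f) = 32 + f**3 (N(f) = ((f*f)*f + 38) + (-3 - 1*3) = (f**2*f + 38) + (-3 - 3) = (f**3 + 38) - 6 = (38 + f**3) - 6 = 32 + f**3)
(25672 + N(X)) + p(-83, 146) = (25672 + (32 + 88**3)) + (59 - 1*(-83)) = (25672 + (32 + 681472)) + (59 + 83) = (25672 + 681504) + 142 = 707176 + 142 = 707318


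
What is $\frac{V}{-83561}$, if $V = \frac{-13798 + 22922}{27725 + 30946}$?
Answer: $- \frac{9124}{4902607431} \approx -1.861 \cdot 10^{-6}$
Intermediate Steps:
$V = \frac{9124}{58671} \approx 0.15551$
$\frac{V}{-83561} = \frac{9124}{58671 \left(-83561\right)} = \frac{9124}{58671} \left(- \frac{1}{83561}\right) = - \frac{9124}{4902607431}$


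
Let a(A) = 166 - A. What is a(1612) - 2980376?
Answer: -2981822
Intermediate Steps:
a(1612) - 2980376 = (166 - 1*1612) - 2980376 = (166 - 1612) - 2980376 = -1446 - 2980376 = -2981822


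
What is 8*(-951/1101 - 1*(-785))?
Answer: 2302224/367 ≈ 6273.1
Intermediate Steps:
8*(-951/1101 - 1*(-785)) = 8*(-951*1/1101 + 785) = 8*(-317/367 + 785) = 8*(287778/367) = 2302224/367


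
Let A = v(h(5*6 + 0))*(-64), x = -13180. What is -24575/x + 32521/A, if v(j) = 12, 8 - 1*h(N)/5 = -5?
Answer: -20487659/506112 ≈ -40.480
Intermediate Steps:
h(N) = 65 (h(N) = 40 - 5*(-5) = 40 + 25 = 65)
A = -768 (A = 12*(-64) = -768)
-24575/x + 32521/A = -24575/(-13180) + 32521/(-768) = -24575*(-1/13180) + 32521*(-1/768) = 4915/2636 - 32521/768 = -20487659/506112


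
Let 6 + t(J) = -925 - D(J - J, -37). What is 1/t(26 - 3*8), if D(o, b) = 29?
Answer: -1/960 ≈ -0.0010417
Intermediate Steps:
t(J) = -960 (t(J) = -6 + (-925 - 1*29) = -6 + (-925 - 29) = -6 - 954 = -960)
1/t(26 - 3*8) = 1/(-960) = -1/960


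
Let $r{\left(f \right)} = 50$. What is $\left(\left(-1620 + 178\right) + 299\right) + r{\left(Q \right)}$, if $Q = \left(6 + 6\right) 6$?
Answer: $-1093$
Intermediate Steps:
$Q = 72$ ($Q = 12 \cdot 6 = 72$)
$\left(\left(-1620 + 178\right) + 299\right) + r{\left(Q \right)} = \left(\left(-1620 + 178\right) + 299\right) + 50 = \left(-1442 + 299\right) + 50 = -1143 + 50 = -1093$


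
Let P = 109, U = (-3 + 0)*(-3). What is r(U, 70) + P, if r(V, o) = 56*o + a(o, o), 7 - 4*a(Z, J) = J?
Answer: 16053/4 ≈ 4013.3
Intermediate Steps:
U = 9 (U = -3*(-3) = 9)
a(Z, J) = 7/4 - J/4
r(V, o) = 7/4 + 223*o/4 (r(V, o) = 56*o + (7/4 - o/4) = 7/4 + 223*o/4)
r(U, 70) + P = (7/4 + (223/4)*70) + 109 = (7/4 + 7805/2) + 109 = 15617/4 + 109 = 16053/4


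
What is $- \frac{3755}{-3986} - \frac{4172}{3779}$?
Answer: $- \frac{2439447}{15063094} \approx -0.16195$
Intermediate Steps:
$- \frac{3755}{-3986} - \frac{4172}{3779} = \left(-3755\right) \left(- \frac{1}{3986}\right) - \frac{4172}{3779} = \frac{3755}{3986} - \frac{4172}{3779} = - \frac{2439447}{15063094}$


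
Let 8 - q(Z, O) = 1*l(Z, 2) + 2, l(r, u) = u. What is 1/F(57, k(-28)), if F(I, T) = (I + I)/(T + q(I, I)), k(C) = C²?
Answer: 394/57 ≈ 6.9123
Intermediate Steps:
q(Z, O) = 4 (q(Z, O) = 8 - (1*2 + 2) = 8 - (2 + 2) = 8 - 1*4 = 8 - 4 = 4)
F(I, T) = 2*I/(4 + T) (F(I, T) = (I + I)/(T + 4) = (2*I)/(4 + T) = 2*I/(4 + T))
1/F(57, k(-28)) = 1/(2*57/(4 + (-28)²)) = 1/(2*57/(4 + 784)) = 1/(2*57/788) = 1/(2*57*(1/788)) = 1/(57/394) = 394/57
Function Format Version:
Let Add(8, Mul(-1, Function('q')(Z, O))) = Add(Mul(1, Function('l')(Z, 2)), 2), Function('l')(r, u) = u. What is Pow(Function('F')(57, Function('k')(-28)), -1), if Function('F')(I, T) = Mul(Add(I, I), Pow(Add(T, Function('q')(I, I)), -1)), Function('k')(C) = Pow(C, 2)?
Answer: Rational(394, 57) ≈ 6.9123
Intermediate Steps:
Function('q')(Z, O) = 4 (Function('q')(Z, O) = Add(8, Mul(-1, Add(Mul(1, 2), 2))) = Add(8, Mul(-1, Add(2, 2))) = Add(8, Mul(-1, 4)) = Add(8, -4) = 4)
Function('F')(I, T) = Mul(2, I, Pow(Add(4, T), -1)) (Function('F')(I, T) = Mul(Add(I, I), Pow(Add(T, 4), -1)) = Mul(Mul(2, I), Pow(Add(4, T), -1)) = Mul(2, I, Pow(Add(4, T), -1)))
Pow(Function('F')(57, Function('k')(-28)), -1) = Pow(Mul(2, 57, Pow(Add(4, Pow(-28, 2)), -1)), -1) = Pow(Mul(2, 57, Pow(Add(4, 784), -1)), -1) = Pow(Mul(2, 57, Pow(788, -1)), -1) = Pow(Mul(2, 57, Rational(1, 788)), -1) = Pow(Rational(57, 394), -1) = Rational(394, 57)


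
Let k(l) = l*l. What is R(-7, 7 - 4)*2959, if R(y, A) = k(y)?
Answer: 144991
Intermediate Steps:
k(l) = l**2
R(y, A) = y**2
R(-7, 7 - 4)*2959 = (-7)**2*2959 = 49*2959 = 144991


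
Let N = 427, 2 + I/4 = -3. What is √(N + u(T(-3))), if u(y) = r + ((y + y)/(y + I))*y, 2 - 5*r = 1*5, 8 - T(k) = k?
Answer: √89890/15 ≈ 19.988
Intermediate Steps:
I = -20 (I = -8 + 4*(-3) = -8 - 12 = -20)
T(k) = 8 - k
r = -⅗ (r = ⅖ - 5/5 = ⅖ - ⅕*5 = ⅖ - 1 = -⅗ ≈ -0.60000)
u(y) = -⅗ + 2*y²/(-20 + y) (u(y) = -⅗ + ((y + y)/(y - 20))*y = -⅗ + ((2*y)/(-20 + y))*y = -⅗ + (2*y/(-20 + y))*y = -⅗ + 2*y²/(-20 + y))
√(N + u(T(-3))) = √(427 + (60 - 3*(8 - 1*(-3)) + 10*(8 - 1*(-3))²)/(5*(-20 + (8 - 1*(-3))))) = √(427 + (60 - 3*(8 + 3) + 10*(8 + 3)²)/(5*(-20 + (8 + 3)))) = √(427 + (60 - 3*11 + 10*11²)/(5*(-20 + 11))) = √(427 + (⅕)*(60 - 33 + 10*121)/(-9)) = √(427 + (⅕)*(-⅑)*(60 - 33 + 1210)) = √(427 + (⅕)*(-⅑)*1237) = √(427 - 1237/45) = √(17978/45) = √89890/15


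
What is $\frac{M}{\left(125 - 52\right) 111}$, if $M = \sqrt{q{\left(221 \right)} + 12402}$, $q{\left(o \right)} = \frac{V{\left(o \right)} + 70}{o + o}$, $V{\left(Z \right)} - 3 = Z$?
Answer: $\frac{\sqrt{605758569}}{1790763} \approx 0.013744$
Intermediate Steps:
$V{\left(Z \right)} = 3 + Z$
$q{\left(o \right)} = \frac{73 + o}{2 o}$ ($q{\left(o \right)} = \frac{\left(3 + o\right) + 70}{o + o} = \frac{73 + o}{2 o}$)
$M = \frac{\sqrt{605758569}}{221}$ ($M = \sqrt{\frac{73 + 221}{2 \cdot 221} + 12402} = \sqrt{\frac{1}{2} \cdot \frac{1}{221} \cdot 294 + 12402} = \sqrt{\frac{147}{221} + 12402} = \sqrt{\frac{2740989}{221}} = \frac{\sqrt{605758569}}{221} \approx 111.37$)
$\frac{M}{\left(125 - 52\right) 111} = \frac{\frac{1}{221} \sqrt{605758569}}{\left(125 - 52\right) 111} = \frac{\frac{1}{221} \sqrt{605758569}}{73 \cdot 111} = \frac{\frac{1}{221} \sqrt{605758569}}{8103} = \frac{\sqrt{605758569}}{221} \cdot \frac{1}{8103} = \frac{\sqrt{605758569}}{1790763}$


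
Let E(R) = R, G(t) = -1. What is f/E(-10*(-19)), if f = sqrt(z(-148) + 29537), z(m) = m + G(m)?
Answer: sqrt(7347)/95 ≈ 0.90226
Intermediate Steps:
z(m) = -1 + m (z(m) = m - 1 = -1 + m)
f = 2*sqrt(7347) (f = sqrt((-1 - 148) + 29537) = sqrt(-149 + 29537) = sqrt(29388) = 2*sqrt(7347) ≈ 171.43)
f/E(-10*(-19)) = (2*sqrt(7347))/((-10*(-19))) = (2*sqrt(7347))/190 = (2*sqrt(7347))*(1/190) = sqrt(7347)/95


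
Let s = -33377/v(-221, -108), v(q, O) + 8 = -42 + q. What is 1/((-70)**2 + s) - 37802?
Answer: -51458992883/1361277 ≈ -37802.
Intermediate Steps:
v(q, O) = -50 + q (v(q, O) = -8 + (-42 + q) = -50 + q)
s = 33377/271 (s = -33377/(-50 - 221) = -33377/(-271) = -33377*(-1/271) = 33377/271 ≈ 123.16)
1/((-70)**2 + s) - 37802 = 1/((-70)**2 + 33377/271) - 37802 = 1/(4900 + 33377/271) - 37802 = 1/(1361277/271) - 37802 = 271/1361277 - 37802 = -51458992883/1361277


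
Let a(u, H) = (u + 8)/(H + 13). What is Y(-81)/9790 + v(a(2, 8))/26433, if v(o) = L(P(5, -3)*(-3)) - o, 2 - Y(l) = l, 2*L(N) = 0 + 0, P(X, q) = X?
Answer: 46961/5550930 ≈ 0.0084600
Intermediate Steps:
L(N) = 0 (L(N) = (0 + 0)/2 = (½)*0 = 0)
a(u, H) = (8 + u)/(13 + H)
Y(l) = 2 - l
v(o) = -o (v(o) = 0 - o = -o)
Y(-81)/9790 + v(a(2, 8))/26433 = (2 - 1*(-81))/9790 - (8 + 2)/(13 + 8)/26433 = (2 + 81)*(1/9790) - 10/21*(1/26433) = 83*(1/9790) - 10/21*(1/26433) = 83/9790 - 1*10/21*(1/26433) = 83/9790 - 10/21*1/26433 = 83/9790 - 10/555093 = 46961/5550930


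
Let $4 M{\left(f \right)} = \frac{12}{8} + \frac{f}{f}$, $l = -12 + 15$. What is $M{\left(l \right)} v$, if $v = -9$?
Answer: $- \frac{45}{8} \approx -5.625$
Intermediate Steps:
$l = 3$
$M{\left(f \right)} = \frac{5}{8}$ ($M{\left(f \right)} = \frac{\frac{12}{8} + \frac{f}{f}}{4} = \frac{12 \cdot \frac{1}{8} + 1}{4} = \frac{\frac{3}{2} + 1}{4} = \frac{1}{4} \cdot \frac{5}{2} = \frac{5}{8}$)
$M{\left(l \right)} v = \frac{5}{8} \left(-9\right) = - \frac{45}{8}$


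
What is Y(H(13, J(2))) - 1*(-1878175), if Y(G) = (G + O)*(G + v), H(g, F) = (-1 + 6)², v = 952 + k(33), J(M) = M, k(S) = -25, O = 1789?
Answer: 3605103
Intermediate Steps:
v = 927 (v = 952 - 25 = 927)
H(g, F) = 25 (H(g, F) = 5² = 25)
Y(G) = (927 + G)*(1789 + G) (Y(G) = (G + 1789)*(G + 927) = (1789 + G)*(927 + G) = (927 + G)*(1789 + G))
Y(H(13, J(2))) - 1*(-1878175) = (1658403 + 25² + 2716*25) - 1*(-1878175) = (1658403 + 625 + 67900) + 1878175 = 1726928 + 1878175 = 3605103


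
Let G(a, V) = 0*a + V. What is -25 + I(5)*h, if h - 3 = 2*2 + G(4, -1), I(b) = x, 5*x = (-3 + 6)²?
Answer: -71/5 ≈ -14.200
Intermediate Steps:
G(a, V) = V (G(a, V) = 0 + V = V)
x = 9/5 (x = (-3 + 6)²/5 = (⅕)*3² = (⅕)*9 = 9/5 ≈ 1.8000)
I(b) = 9/5
h = 6 (h = 3 + (2*2 - 1) = 3 + (4 - 1) = 3 + 3 = 6)
-25 + I(5)*h = -25 + (9/5)*6 = -25 + 54/5 = -71/5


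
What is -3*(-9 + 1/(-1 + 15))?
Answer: 375/14 ≈ 26.786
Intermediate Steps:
-3*(-9 + 1/(-1 + 15)) = -3*(-9 + 1/14) = -3*(-125/14) = 375/14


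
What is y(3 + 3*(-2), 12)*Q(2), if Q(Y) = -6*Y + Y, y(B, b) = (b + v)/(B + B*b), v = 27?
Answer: 10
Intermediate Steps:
y(B, b) = (27 + b)/(B + B*b) (y(B, b) = (b + 27)/(B + B*b) = (27 + b)/(B + B*b))
Q(Y) = -5*Y
y(3 + 3*(-2), 12)*Q(2) = ((27 + 12)/((3 + 3*(-2))*(1 + 12)))*(-5*2) = (39/((3 - 6)*13))*(-10) = ((1/13)*39/(-3))*(-10) = -⅓*1/13*39*(-10) = -1*(-10) = 10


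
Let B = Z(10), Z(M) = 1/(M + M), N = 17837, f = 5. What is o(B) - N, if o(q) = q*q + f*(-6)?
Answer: -7146799/400 ≈ -17867.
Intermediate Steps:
Z(M) = 1/(2*M)
B = 1/20 (B = (½)/10 = (½)*(⅒) = 1/20 ≈ 0.050000)
o(q) = -30 + q² (o(q) = q*q + 5*(-6) = q² - 30 = -30 + q²)
o(B) - N = (-30 + (1/20)²) - 1*17837 = (-30 + 1/400) - 17837 = -11999/400 - 17837 = -7146799/400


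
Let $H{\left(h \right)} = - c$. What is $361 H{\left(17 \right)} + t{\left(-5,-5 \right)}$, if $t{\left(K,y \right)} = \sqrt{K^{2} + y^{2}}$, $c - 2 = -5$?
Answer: $1083 + 5 \sqrt{2} \approx 1090.1$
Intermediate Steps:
$c = -3$ ($c = 2 - 5 = -3$)
$H{\left(h \right)} = 3$ ($H{\left(h \right)} = \left(-1\right) \left(-3\right) = 3$)
$361 H{\left(17 \right)} + t{\left(-5,-5 \right)} = 361 \cdot 3 + \sqrt{\left(-5\right)^{2} + \left(-5\right)^{2}} = 1083 + \sqrt{25 + 25} = 1083 + \sqrt{50} = 1083 + 5 \sqrt{2}$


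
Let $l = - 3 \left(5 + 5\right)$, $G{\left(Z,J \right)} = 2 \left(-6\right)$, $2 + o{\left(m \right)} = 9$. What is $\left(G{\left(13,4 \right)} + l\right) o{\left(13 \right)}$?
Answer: $-294$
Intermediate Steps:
$o{\left(m \right)} = 7$ ($o{\left(m \right)} = -2 + 9 = 7$)
$G{\left(Z,J \right)} = -12$
$l = -30$ ($l = \left(-3\right) 10 = -30$)
$\left(G{\left(13,4 \right)} + l\right) o{\left(13 \right)} = \left(-12 - 30\right) 7 = \left(-42\right) 7 = -294$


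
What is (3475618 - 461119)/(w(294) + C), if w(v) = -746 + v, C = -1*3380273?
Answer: -3014499/3380725 ≈ -0.89167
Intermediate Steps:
C = -3380273
(3475618 - 461119)/(w(294) + C) = (3475618 - 461119)/((-746 + 294) - 3380273) = 3014499/(-452 - 3380273) = 3014499/(-3380725) = 3014499*(-1/3380725) = -3014499/3380725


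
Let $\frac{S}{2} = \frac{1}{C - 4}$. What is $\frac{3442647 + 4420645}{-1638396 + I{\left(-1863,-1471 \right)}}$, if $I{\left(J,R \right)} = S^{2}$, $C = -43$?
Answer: $- \frac{4342503007}{904804190} \approx -4.7994$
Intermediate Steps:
$S = - \frac{2}{47}$ ($S = \frac{2}{-43 - 4} = \frac{2}{-47} = 2 \left(- \frac{1}{47}\right) = - \frac{2}{47} \approx -0.042553$)
$I{\left(J,R \right)} = \frac{4}{2209}$ ($I{\left(J,R \right)} = \left(- \frac{2}{47}\right)^{2} = \frac{4}{2209}$)
$\frac{3442647 + 4420645}{-1638396 + I{\left(-1863,-1471 \right)}} = \frac{3442647 + 4420645}{-1638396 + \frac{4}{2209}} = \frac{7863292}{- \frac{3619216760}{2209}} = 7863292 \left(- \frac{2209}{3619216760}\right) = - \frac{4342503007}{904804190}$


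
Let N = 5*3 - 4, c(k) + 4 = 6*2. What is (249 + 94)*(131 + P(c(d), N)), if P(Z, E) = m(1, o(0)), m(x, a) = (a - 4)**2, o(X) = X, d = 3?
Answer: 50421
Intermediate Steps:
c(k) = 8 (c(k) = -4 + 6*2 = -4 + 12 = 8)
N = 11 (N = 15 - 4 = 11)
m(x, a) = (-4 + a)**2
P(Z, E) = 16 (P(Z, E) = (-4 + 0)**2 = (-4)**2 = 16)
(249 + 94)*(131 + P(c(d), N)) = (249 + 94)*(131 + 16) = 343*147 = 50421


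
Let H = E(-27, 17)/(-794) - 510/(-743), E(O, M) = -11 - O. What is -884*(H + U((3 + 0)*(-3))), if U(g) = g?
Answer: 2173060292/294971 ≈ 7367.0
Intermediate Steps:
H = 196526/294971 (H = (-11 - 1*(-27))/(-794) - 510/(-743) = (-11 + 27)*(-1/794) - 510*(-1/743) = 16*(-1/794) + 510/743 = -8/397 + 510/743 = 196526/294971 ≈ 0.66625)
-884*(H + U((3 + 0)*(-3))) = -884*(196526/294971 + (3 + 0)*(-3)) = -884*(196526/294971 + 3*(-3)) = -884*(196526/294971 - 9) = -884*(-2458213/294971) = 2173060292/294971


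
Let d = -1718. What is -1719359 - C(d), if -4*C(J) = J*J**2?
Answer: -1269398917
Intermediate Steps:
C(J) = -J**3/4 (C(J) = -J*J**2/4 = -J**3/4)
-1719359 - C(d) = -1719359 - (-1)*(-1718)**3/4 = -1719359 - (-1)*(-5070718232)/4 = -1719359 - 1*1267679558 = -1719359 - 1267679558 = -1269398917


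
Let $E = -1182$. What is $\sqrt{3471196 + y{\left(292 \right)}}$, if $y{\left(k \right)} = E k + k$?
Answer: $2 \sqrt{781586} \approx 1768.1$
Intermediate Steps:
$y{\left(k \right)} = - 1181 k$ ($y{\left(k \right)} = - 1182 k + k = - 1181 k$)
$\sqrt{3471196 + y{\left(292 \right)}} = \sqrt{3471196 - 344852} = \sqrt{3126344} = 2 \sqrt{781586}$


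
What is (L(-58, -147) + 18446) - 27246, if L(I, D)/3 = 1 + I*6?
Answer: -9841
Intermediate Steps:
L(I, D) = 3 + 18*I (L(I, D) = 3*(1 + I*6) = 3*(1 + 6*I) = 3 + 18*I)
(L(-58, -147) + 18446) - 27246 = ((3 + 18*(-58)) + 18446) - 27246 = ((3 - 1044) + 18446) - 27246 = (-1041 + 18446) - 27246 = 17405 - 27246 = -9841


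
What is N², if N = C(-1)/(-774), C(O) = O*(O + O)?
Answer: 1/149769 ≈ 6.6769e-6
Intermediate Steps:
C(O) = 2*O² (C(O) = O*(2*O) = 2*O²)
N = -1/387 (N = (2*(-1)²)/(-774) = (2*1)*(-1/774) = 2*(-1/774) = -1/387 ≈ -0.0025840)
N² = (-1/387)² = 1/149769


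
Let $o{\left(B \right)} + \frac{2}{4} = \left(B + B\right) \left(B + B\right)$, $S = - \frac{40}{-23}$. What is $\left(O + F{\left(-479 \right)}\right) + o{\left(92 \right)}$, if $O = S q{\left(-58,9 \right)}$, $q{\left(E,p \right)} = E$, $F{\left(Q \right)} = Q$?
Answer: $\frac{1530679}{46} \approx 33276.0$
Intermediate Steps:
$S = \frac{40}{23}$ ($S = \left(-40\right) \left(- \frac{1}{23}\right) = \frac{40}{23} \approx 1.7391$)
$o{\left(B \right)} = - \frac{1}{2} + 4 B^{2}$ ($o{\left(B \right)} = - \frac{1}{2} + \left(B + B\right) \left(B + B\right) = - \frac{1}{2} + 2 B 2 B = - \frac{1}{2} + 4 B^{2}$)
$O = - \frac{2320}{23}$ ($O = \frac{40}{23} \left(-58\right) = - \frac{2320}{23} \approx -100.87$)
$\left(O + F{\left(-479 \right)}\right) + o{\left(92 \right)} = \left(- \frac{2320}{23} - 479\right) - \left(\frac{1}{2} - 4 \cdot 92^{2}\right) = - \frac{13337}{23} + \left(- \frac{1}{2} + 4 \cdot 8464\right) = - \frac{13337}{23} + \left(- \frac{1}{2} + 33856\right) = - \frac{13337}{23} + \frac{67711}{2} = \frac{1530679}{46}$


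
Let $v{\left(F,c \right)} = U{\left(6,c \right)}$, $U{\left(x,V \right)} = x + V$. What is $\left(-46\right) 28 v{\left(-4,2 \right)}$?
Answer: $-10304$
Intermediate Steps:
$U{\left(x,V \right)} = V + x$
$v{\left(F,c \right)} = 6 + c$ ($v{\left(F,c \right)} = c + 6 = 6 + c$)
$\left(-46\right) 28 v{\left(-4,2 \right)} = \left(-46\right) 28 \left(6 + 2\right) = \left(-1288\right) 8 = -10304$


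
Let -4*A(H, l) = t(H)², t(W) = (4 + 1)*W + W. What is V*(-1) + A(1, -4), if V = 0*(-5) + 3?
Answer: -12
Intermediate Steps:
V = 3 (V = 0 + 3 = 3)
t(W) = 6*W (t(W) = 5*W + W = 6*W)
A(H, l) = -9*H² (A(H, l) = -36*H²/4 = -9*H²)
V*(-1) + A(1, -4) = 3*(-1) - 9*1² = -3 - 9*1 = -3 - 9 = -12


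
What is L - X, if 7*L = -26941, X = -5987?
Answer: 14968/7 ≈ 2138.3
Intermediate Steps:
L = -26941/7 (L = (⅐)*(-26941) = -26941/7 ≈ -3848.7)
L - X = -26941/7 - 1*(-5987) = -26941/7 + 5987 = 14968/7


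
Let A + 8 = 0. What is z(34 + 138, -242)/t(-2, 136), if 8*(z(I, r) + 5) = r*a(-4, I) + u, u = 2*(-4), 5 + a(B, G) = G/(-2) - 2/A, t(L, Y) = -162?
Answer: -14609/864 ≈ -16.909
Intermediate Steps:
A = -8 (A = -8 + 0 = -8)
a(B, G) = -19/4 - G/2 (a(B, G) = -5 + (G/(-2) - 2/(-8)) = -5 + (G*(-½) - 2*(-⅛)) = -5 + (-G/2 + ¼) = -5 + (¼ - G/2) = -19/4 - G/2)
u = -8
z(I, r) = -6 + r*(-19/4 - I/2)/8 (z(I, r) = -5 + (r*(-19/4 - I/2) - 8)/8 = -5 + (-8 + r*(-19/4 - I/2))/8 = -5 + (-1 + r*(-19/4 - I/2)/8) = -6 + r*(-19/4 - I/2)/8)
z(34 + 138, -242)/t(-2, 136) = (-6 - 1/32*(-242)*(19 + 2*(34 + 138)))/(-162) = (-6 - 1/32*(-242)*(19 + 2*172))*(-1/162) = (-6 - 1/32*(-242)*(19 + 344))*(-1/162) = (-6 - 1/32*(-242)*363)*(-1/162) = (-6 + 43923/16)*(-1/162) = (43827/16)*(-1/162) = -14609/864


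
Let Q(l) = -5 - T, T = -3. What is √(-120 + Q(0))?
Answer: I*√122 ≈ 11.045*I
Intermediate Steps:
Q(l) = -2 (Q(l) = -5 - 1*(-3) = -5 + 3 = -2)
√(-120 + Q(0)) = √(-120 - 2) = √(-122) = I*√122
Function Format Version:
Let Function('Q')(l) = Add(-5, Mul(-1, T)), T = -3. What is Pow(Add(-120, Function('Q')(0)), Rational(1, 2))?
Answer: Mul(I, Pow(122, Rational(1, 2))) ≈ Mul(11.045, I)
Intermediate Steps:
Function('Q')(l) = -2 (Function('Q')(l) = Add(-5, Mul(-1, -3)) = Add(-5, 3) = -2)
Pow(Add(-120, Function('Q')(0)), Rational(1, 2)) = Pow(Add(-120, -2), Rational(1, 2)) = Pow(-122, Rational(1, 2)) = Mul(I, Pow(122, Rational(1, 2)))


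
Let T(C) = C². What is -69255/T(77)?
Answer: -69255/5929 ≈ -11.681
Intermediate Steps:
-69255/T(77) = -69255/(77²) = -69255/5929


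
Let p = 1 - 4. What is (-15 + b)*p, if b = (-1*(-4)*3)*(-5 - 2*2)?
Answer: 369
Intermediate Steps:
p = -3
b = -108 (b = (4*3)*(-5 - 4) = 12*(-9) = -108)
(-15 + b)*p = (-15 - 108)*(-3) = -123*(-3) = 369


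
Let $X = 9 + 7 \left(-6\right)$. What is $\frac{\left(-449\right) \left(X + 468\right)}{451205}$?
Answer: $- \frac{39063}{90241} \approx -0.43287$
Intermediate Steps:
$X = -33$ ($X = 9 - 42 = -33$)
$\frac{\left(-449\right) \left(X + 468\right)}{451205} = \frac{\left(-449\right) \left(-33 + 468\right)}{451205} = \left(-449\right) 435 \cdot \frac{1}{451205} = \left(-195315\right) \frac{1}{451205} = - \frac{39063}{90241}$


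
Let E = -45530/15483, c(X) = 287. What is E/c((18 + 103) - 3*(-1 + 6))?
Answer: -45530/4443621 ≈ -0.010246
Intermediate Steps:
E = -45530/15483 (E = -45530*1/15483 = -45530/15483 ≈ -2.9406)
E/c((18 + 103) - 3*(-1 + 6)) = -45530/15483/287 = -45530/15483*1/287 = -45530/4443621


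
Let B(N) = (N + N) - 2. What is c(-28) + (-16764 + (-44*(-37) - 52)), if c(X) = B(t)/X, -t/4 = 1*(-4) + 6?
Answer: -212623/14 ≈ -15187.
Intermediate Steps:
t = -8 (t = -4*(1*(-4) + 6) = -4*(-4 + 6) = -4*2 = -8)
B(N) = -2 + 2*N (B(N) = 2*N - 2 = -2 + 2*N)
c(X) = -18/X (c(X) = (-2 + 2*(-8))/X = (-2 - 16)/X = -18/X)
c(-28) + (-16764 + (-44*(-37) - 52)) = -18/(-28) + (-16764 + (-44*(-37) - 52)) = -18*(-1/28) + (-16764 + (1628 - 52)) = 9/14 + (-16764 + 1576) = 9/14 - 15188 = -212623/14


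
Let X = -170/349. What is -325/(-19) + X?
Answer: 110195/6631 ≈ 16.618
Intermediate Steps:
X = -170/349 (X = -170*1/349 = -170/349 ≈ -0.48711)
-325/(-19) + X = -325/(-19) - 170/349 = -1/19*(-325) - 170/349 = 325/19 - 170/349 = 110195/6631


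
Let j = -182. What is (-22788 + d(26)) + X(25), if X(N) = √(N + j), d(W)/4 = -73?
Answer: -23080 + I*√157 ≈ -23080.0 + 12.53*I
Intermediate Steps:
d(W) = -292 (d(W) = 4*(-73) = -292)
X(N) = √(-182 + N) (X(N) = √(N - 182) = √(-182 + N))
(-22788 + d(26)) + X(25) = (-22788 - 292) + √(-182 + 25) = -23080 + √(-157) = -23080 + I*√157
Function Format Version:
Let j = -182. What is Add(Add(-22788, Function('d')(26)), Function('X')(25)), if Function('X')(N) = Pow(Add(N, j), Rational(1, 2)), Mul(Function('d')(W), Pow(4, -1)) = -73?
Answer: Add(-23080, Mul(I, Pow(157, Rational(1, 2)))) ≈ Add(-23080., Mul(12.530, I))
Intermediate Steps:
Function('d')(W) = -292 (Function('d')(W) = Mul(4, -73) = -292)
Function('X')(N) = Pow(Add(-182, N), Rational(1, 2)) (Function('X')(N) = Pow(Add(N, -182), Rational(1, 2)) = Pow(Add(-182, N), Rational(1, 2)))
Add(Add(-22788, Function('d')(26)), Function('X')(25)) = Add(Add(-22788, -292), Pow(Add(-182, 25), Rational(1, 2))) = Add(-23080, Pow(-157, Rational(1, 2))) = Add(-23080, Mul(I, Pow(157, Rational(1, 2))))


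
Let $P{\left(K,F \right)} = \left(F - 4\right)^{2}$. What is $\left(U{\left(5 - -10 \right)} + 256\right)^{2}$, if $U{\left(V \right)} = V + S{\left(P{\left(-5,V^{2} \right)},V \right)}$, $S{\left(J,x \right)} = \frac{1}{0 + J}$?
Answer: $\frac{175189366471744}{2385443281} \approx 73441.0$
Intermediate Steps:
$P{\left(K,F \right)} = \left(-4 + F\right)^{2}$
$S{\left(J,x \right)} = \frac{1}{J}$
$U{\left(V \right)} = V + \frac{1}{\left(-4 + V^{2}\right)^{2}}$
$\left(U{\left(5 - -10 \right)} + 256\right)^{2} = \left(\left(\left(5 - -10\right) + \frac{1}{\left(-4 + \left(5 - -10\right)^{2}\right)^{2}}\right) + 256\right)^{2} = \left(\left(\left(5 + 10\right) + \frac{1}{\left(-4 + \left(5 + 10\right)^{2}\right)^{2}}\right) + 256\right)^{2} = \left(\left(15 + \frac{1}{\left(-4 + 15^{2}\right)^{2}}\right) + 256\right)^{2} = \left(\left(15 + \frac{1}{\left(-4 + 225\right)^{2}}\right) + 256\right)^{2} = \left(\left(15 + \frac{1}{48841}\right) + 256\right)^{2} = \left(\frac{732616}{48841} + 256\right)^{2} = \left(\frac{13235912}{48841}\right)^{2} = \frac{175189366471744}{2385443281}$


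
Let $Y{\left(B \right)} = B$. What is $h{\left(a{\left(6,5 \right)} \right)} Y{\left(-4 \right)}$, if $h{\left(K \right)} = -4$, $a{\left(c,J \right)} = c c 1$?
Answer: $16$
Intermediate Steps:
$a{\left(c,J \right)} = c^{2}$ ($a{\left(c,J \right)} = c^{2} \cdot 1 = c^{2}$)
$h{\left(a{\left(6,5 \right)} \right)} Y{\left(-4 \right)} = \left(-4\right) \left(-4\right) = 16$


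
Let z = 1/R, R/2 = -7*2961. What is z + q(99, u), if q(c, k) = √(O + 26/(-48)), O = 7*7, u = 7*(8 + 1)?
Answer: -1/41454 + √6978/12 ≈ 6.9612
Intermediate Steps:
R = -41454 (R = 2*(-7*2961) = 2*(-20727) = -41454)
u = 63 (u = 7*9 = 63)
z = -1/41454 (z = 1/(-41454) = -1/41454 ≈ -2.4123e-5)
O = 49
q(c, k) = √6978/12 (q(c, k) = √(49 + 26/(-48)) = √(49 + 26*(-1/48)) = √(49 - 13/24) = √(1163/24) = √6978/12)
z + q(99, u) = -1/41454 + √6978/12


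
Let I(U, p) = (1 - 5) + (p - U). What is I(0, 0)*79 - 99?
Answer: -415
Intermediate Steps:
I(U, p) = -4 + p - U (I(U, p) = -4 + (p - U) = -4 + p - U)
I(0, 0)*79 - 99 = (-4 + 0 - 1*0)*79 - 99 = (-4 + 0 + 0)*79 - 99 = -4*79 - 99 = -316 - 99 = -415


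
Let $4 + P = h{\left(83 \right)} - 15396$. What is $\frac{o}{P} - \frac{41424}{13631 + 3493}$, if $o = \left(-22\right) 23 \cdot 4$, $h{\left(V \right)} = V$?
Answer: $- \frac{49986036}{21857359} \approx -2.2869$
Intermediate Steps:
$P = -15317$ ($P = -4 + \left(83 - 15396\right) = -4 - 15313 = -15317$)
$o = -2024$ ($o = \left(-506\right) 4 = -2024$)
$\frac{o}{P} - \frac{41424}{13631 + 3493} = - \frac{2024}{-15317} - \frac{41424}{13631 + 3493} = \left(-2024\right) \left(- \frac{1}{15317}\right) - \frac{41424}{17124} = \frac{2024}{15317} - \frac{3452}{1427} = - \frac{49986036}{21857359}$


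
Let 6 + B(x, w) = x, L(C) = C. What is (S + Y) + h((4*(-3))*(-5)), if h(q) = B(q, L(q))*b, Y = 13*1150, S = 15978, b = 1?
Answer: 30982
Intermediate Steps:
B(x, w) = -6 + x
Y = 14950
h(q) = -6 + q (h(q) = (-6 + q)*1 = -6 + q)
(S + Y) + h((4*(-3))*(-5)) = (15978 + 14950) + (-6 + (4*(-3))*(-5)) = 30928 + (-6 - 12*(-5)) = 30928 + (-6 + 60) = 30928 + 54 = 30982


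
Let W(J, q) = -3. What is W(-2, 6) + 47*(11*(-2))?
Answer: -1037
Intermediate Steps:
W(-2, 6) + 47*(11*(-2)) = -3 + 47*(11*(-2)) = -3 + 47*(-22) = -3 - 1034 = -1037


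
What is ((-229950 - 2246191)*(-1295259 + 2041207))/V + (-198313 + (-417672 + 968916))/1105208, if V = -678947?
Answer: 2041399462154330601/750377655976 ≈ 2.7205e+6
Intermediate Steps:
((-229950 - 2246191)*(-1295259 + 2041207))/V + (-198313 + (-417672 + 968916))/1105208 = ((-229950 - 2246191)*(-1295259 + 2041207))/(-678947) + (-198313 + (-417672 + 968916))/1105208 = -2476141*745948*(-1/678947) + (-198313 + 551244)*(1/1105208) = -1847072426668*(-1/678947) + 352931*(1/1105208) = 1847072426668/678947 + 352931/1105208 = 2041399462154330601/750377655976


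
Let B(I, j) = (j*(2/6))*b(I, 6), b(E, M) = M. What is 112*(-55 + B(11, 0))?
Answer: -6160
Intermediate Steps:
B(I, j) = 2*j (B(I, j) = (j*(2/6))*6 = (j*(2*(⅙)))*6 = (j*(⅓))*6 = (j/3)*6 = 2*j)
112*(-55 + B(11, 0)) = 112*(-55 + 2*0) = 112*(-55 + 0) = 112*(-55) = -6160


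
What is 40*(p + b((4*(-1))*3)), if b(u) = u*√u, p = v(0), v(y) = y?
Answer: -960*I*√3 ≈ -1662.8*I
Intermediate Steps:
p = 0
b(u) = u^(3/2)
40*(p + b((4*(-1))*3)) = 40*(0 + ((4*(-1))*3)^(3/2)) = 40*(0 + (-4*3)^(3/2)) = 40*(0 + (-12)^(3/2)) = 40*(0 - 24*I*√3) = 40*(-24*I*√3) = -960*I*√3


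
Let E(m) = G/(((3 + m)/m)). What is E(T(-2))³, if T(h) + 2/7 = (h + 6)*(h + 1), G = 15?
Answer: 125000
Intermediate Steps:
T(h) = -2/7 + (1 + h)*(6 + h) (T(h) = -2/7 + (h + 6)*(h + 1) = -2/7 + (6 + h)*(1 + h) = -2/7 + (1 + h)*(6 + h))
E(m) = 15*m/(3 + m) (E(m) = 15/(((3 + m)/m)) = 15*(m/(3 + m)) = 15*m/(3 + m))
E(T(-2))³ = (15*(40/7 + (-2)² + 7*(-2))/(3 + (40/7 + (-2)² + 7*(-2))))³ = (15*(40/7 + 4 - 14)/(3 + (40/7 + 4 - 14)))³ = (15*(-30/7)/(3 - 30/7))³ = (15*(-30/7)/(-9/7))³ = (15*(-30/7)*(-7/9))³ = 50³ = 125000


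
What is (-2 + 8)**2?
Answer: 36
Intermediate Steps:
(-2 + 8)**2 = 6**2 = 36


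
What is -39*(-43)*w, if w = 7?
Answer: 11739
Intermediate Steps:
-39*(-43)*w = -39*(-43)*7 = -(-1677)*7 = -1*(-11739) = 11739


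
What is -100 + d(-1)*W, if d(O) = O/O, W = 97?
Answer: -3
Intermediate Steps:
d(O) = 1
-100 + d(-1)*W = -100 + 1*97 = -100 + 97 = -3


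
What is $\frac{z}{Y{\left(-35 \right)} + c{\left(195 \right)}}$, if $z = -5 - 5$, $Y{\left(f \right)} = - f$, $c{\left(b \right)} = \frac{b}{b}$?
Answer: $- \frac{5}{18} \approx -0.27778$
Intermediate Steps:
$c{\left(b \right)} = 1$
$z = -10$
$\frac{z}{Y{\left(-35 \right)} + c{\left(195 \right)}} = \frac{1}{\left(-1\right) \left(-35\right) + 1} \left(-10\right) = \frac{1}{35 + 1} \left(-10\right) = \frac{1}{36} \left(-10\right) = - \frac{5}{18}$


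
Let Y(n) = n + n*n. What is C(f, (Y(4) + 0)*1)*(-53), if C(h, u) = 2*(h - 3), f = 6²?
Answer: -3498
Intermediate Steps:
Y(n) = n + n²
f = 36
C(h, u) = -6 + 2*h (C(h, u) = 2*(-3 + h) = -6 + 2*h)
C(f, (Y(4) + 0)*1)*(-53) = (-6 + 2*36)*(-53) = (-6 + 72)*(-53) = 66*(-53) = -3498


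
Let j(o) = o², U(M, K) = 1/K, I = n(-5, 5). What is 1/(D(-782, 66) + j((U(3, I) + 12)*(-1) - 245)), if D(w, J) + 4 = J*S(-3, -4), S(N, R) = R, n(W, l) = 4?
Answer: 16/1054553 ≈ 1.5172e-5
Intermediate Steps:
I = 4
D(w, J) = -4 - 4*J (D(w, J) = -4 + J*(-4) = -4 - 4*J)
1/(D(-782, 66) + j((U(3, I) + 12)*(-1) - 245)) = 1/((-4 - 4*66) + ((1/4 + 12)*(-1) - 245)²) = 1/((-4 - 264) + ((¼ + 12)*(-1) - 245)²) = 1/(-268 + ((49/4)*(-1) - 245)²) = 1/(-268 + (-49/4 - 245)²) = 1/(-268 + (-1029/4)²) = 1/(-268 + 1058841/16) = 1/(1054553/16) = 16/1054553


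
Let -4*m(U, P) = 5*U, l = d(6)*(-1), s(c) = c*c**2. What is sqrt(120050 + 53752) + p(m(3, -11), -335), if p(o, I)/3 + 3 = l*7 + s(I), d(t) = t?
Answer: -112786260 + sqrt(173802) ≈ -1.1279e+8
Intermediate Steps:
s(c) = c**3
l = -6 (l = 6*(-1) = -6)
m(U, P) = -5*U/4
p(o, I) = -135 + 3*I**3 (p(o, I) = -9 + 3*(-6*7 + I**3) = -9 + 3*(-42 + I**3) = -9 + (-126 + 3*I**3) = -135 + 3*I**3)
sqrt(120050 + 53752) + p(m(3, -11), -335) = sqrt(120050 + 53752) + (-135 + 3*(-335)**3) = sqrt(173802) + (-135 + 3*(-37595375)) = sqrt(173802) + (-135 - 112786125) = sqrt(173802) - 112786260 = -112786260 + sqrt(173802)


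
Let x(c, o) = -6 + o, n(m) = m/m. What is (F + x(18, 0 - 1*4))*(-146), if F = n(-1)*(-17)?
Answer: 3942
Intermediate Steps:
n(m) = 1
F = -17 (F = 1*(-17) = -17)
(F + x(18, 0 - 1*4))*(-146) = (-17 + (-6 + (0 - 1*4)))*(-146) = (-17 + (-6 + (0 - 4)))*(-146) = (-17 + (-6 - 4))*(-146) = (-17 - 10)*(-146) = -27*(-146) = 3942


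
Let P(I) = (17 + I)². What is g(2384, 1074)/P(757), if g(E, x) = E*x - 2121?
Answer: 284255/66564 ≈ 4.2704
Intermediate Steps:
g(E, x) = -2121 + E*x
g(2384, 1074)/P(757) = (-2121 + 2384*1074)/((17 + 757)²) = (-2121 + 2560416)/(774²) = 2558295/599076 = 2558295*(1/599076) = 284255/66564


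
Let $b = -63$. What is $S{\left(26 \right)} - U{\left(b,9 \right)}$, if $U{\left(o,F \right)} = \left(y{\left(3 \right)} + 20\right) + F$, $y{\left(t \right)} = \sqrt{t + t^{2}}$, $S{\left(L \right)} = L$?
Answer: $-3 - 2 \sqrt{3} \approx -6.4641$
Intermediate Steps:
$U{\left(o,F \right)} = 20 + F + 2 \sqrt{3}$ ($U{\left(o,F \right)} = \left(\sqrt{3 \left(1 + 3\right)} + 20\right) + F = \left(\sqrt{3 \cdot 4} + 20\right) + F = \left(\sqrt{12} + 20\right) + F = \left(2 \sqrt{3} + 20\right) + F = \left(20 + 2 \sqrt{3}\right) + F = 20 + F + 2 \sqrt{3}$)
$S{\left(26 \right)} - U{\left(b,9 \right)} = 26 - \left(20 + 9 + 2 \sqrt{3}\right) = 26 - \left(29 + 2 \sqrt{3}\right) = -3 - 2 \sqrt{3}$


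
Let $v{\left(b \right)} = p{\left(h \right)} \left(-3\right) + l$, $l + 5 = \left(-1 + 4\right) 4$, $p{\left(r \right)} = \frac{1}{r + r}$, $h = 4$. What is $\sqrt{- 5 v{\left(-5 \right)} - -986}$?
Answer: $\frac{33 \sqrt{14}}{4} \approx 30.869$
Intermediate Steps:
$p{\left(r \right)} = \frac{1}{2 r}$
$l = 7$ ($l = -5 + \left(-1 + 4\right) 4 = -5 + 3 \cdot 4 = -5 + 12 = 7$)
$v{\left(b \right)} = \frac{53}{8}$ ($v{\left(b \right)} = \frac{1}{2 \cdot 4} \left(-3\right) + 7 = \frac{1}{2} \cdot \frac{1}{4} \left(-3\right) + 7 = \frac{1}{8} \left(-3\right) + 7 = - \frac{3}{8} + 7 = \frac{53}{8}$)
$\sqrt{- 5 v{\left(-5 \right)} - -986} = \sqrt{\left(-5\right) \frac{53}{8} - -986} = \sqrt{- \frac{265}{8} + 986} = \sqrt{\frac{7623}{8}} = \frac{33 \sqrt{14}}{4}$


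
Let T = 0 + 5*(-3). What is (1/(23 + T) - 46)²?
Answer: 134689/64 ≈ 2104.5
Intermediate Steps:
T = -15 (T = 0 - 15 = -15)
(1/(23 + T) - 46)² = (1/(23 - 15) - 46)² = (1/8 - 46)² = (⅛ - 46)² = (-367/8)² = 134689/64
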